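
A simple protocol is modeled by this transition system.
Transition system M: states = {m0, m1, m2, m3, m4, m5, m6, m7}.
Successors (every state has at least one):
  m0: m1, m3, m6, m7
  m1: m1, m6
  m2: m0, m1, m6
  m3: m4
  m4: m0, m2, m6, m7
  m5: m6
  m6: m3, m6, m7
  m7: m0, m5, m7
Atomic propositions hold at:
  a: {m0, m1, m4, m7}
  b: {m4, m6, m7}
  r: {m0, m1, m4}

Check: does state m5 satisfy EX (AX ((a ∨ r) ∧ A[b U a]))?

No

Sat(a ∨ r) = {m0, m1, m4, m7}
A[b U a]: least fixpoint, start Z0 = Sat(a) = {m0, m1, m4, m7}, add states in Sat(b) with every successor in Z. Already a fixed point.
Sat(A[b U a]) = {m0, m1, m4, m7}
Sat((a ∨ r) ∧ A[b U a]) = {m0, m1, m4, m7}
Sat(AX ((a ∨ r) ∧ A[b U a])) = {s : every successor in {m0, m1, m4, m7}} = {m3}
Sat(EX (AX ((a ∨ r) ∧ A[b U a]))) = {s : some successor in {m3}} = {m0, m6}
m5 ∉ Sat(EX (AX ((a ∨ r) ∧ A[b U a]))) = {m0, m6}, so the formula does not hold at m5.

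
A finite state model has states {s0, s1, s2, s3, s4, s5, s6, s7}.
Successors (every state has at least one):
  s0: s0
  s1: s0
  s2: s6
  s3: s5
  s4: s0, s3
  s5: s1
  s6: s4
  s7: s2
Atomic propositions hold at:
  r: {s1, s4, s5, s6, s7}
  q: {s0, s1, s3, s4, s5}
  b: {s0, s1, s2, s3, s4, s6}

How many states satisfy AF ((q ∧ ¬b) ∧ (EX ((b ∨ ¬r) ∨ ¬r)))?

Sat(¬b) = {s5, s7}
Sat(q ∧ ¬b) = {s5}
Sat(¬r) = {s0, s2, s3}
Sat(b ∨ ¬r) = {s0, s1, s2, s3, s4, s6}
Sat((b ∨ ¬r) ∨ ¬r) = {s0, s1, s2, s3, s4, s6}
Sat(EX ((b ∨ ¬r) ∨ ¬r)) = {s : some successor in {s0, s1, s2, s3, s4, s6}} = {s0, s1, s2, s4, s5, s6, s7}
Sat((q ∧ ¬b) ∧ (EX ((b ∨ ¬r) ∨ ¬r))) = {s5}
AF ((q ∧ ¬b) ∧ (EX ((b ∨ ¬r) ∨ ¬r))): least fixpoint, start Z0 = {s5}, add states with every successor in Z. Z1 = {s3, s5}; fixed.
Sat(AF ((q ∧ ¬b) ∧ (EX ((b ∨ ¬r) ∨ ¬r)))) = {s3, s5}
|Sat(AF ((q ∧ ¬b) ∧ (EX ((b ∨ ¬r) ∨ ¬r))))| = |{s3, s5}| = 2.

2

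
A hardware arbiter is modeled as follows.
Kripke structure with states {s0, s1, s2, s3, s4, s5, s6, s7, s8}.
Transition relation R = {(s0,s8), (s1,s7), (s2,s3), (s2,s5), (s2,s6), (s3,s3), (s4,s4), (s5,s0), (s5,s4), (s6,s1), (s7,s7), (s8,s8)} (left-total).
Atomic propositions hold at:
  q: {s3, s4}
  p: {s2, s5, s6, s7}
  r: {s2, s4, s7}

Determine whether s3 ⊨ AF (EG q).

Yes

EG q: greatest fixpoint, start Z0 = {s3, s4}, keep only states in Sat with some successor in Z. Already a fixed point.
Sat(EG q) = {s3, s4}
AF (EG q): least fixpoint, start Z0 = {s3, s4}, add states with every successor in Z. Already a fixed point.
Sat(AF (EG q)) = {s3, s4}
s3 ∈ Sat(AF (EG q)) = {s3, s4}, so the formula holds at s3.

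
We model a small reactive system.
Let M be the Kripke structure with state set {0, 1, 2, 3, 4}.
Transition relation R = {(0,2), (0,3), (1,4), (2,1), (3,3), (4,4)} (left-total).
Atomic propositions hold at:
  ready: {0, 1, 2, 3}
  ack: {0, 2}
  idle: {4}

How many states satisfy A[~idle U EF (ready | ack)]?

Sat(~idle) = {0, 1, 2, 3}
Sat(ready | ack) = {0, 1, 2, 3}
EF (ready | ack): least fixpoint, start Z0 = {0, 1, 2, 3}, add states with some successor in Z. Already a fixed point.
Sat(EF (ready | ack)) = {0, 1, 2, 3}
A[~idle U EF (ready | ack)]: least fixpoint, start Z0 = Sat(EF (ready | ack)) = {0, 1, 2, 3}, add states in Sat(~idle) with every successor in Z. Already a fixed point.
Sat(A[~idle U EF (ready | ack)]) = {0, 1, 2, 3}
|Sat(A[~idle U EF (ready | ack)])| = |{0, 1, 2, 3}| = 4.

4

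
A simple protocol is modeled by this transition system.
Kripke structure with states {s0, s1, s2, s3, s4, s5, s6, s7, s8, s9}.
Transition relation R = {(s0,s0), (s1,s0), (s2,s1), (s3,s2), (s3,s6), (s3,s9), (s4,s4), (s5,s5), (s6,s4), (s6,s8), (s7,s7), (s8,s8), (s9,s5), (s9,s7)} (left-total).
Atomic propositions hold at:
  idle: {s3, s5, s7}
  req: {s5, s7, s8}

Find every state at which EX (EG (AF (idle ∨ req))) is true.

Sat(idle ∨ req) = {s3, s5, s7, s8}
AF (idle ∨ req): least fixpoint, start Z0 = {s3, s5, s7, s8}, add states with every successor in Z. Z1 = {s3, s5, s7, s8, s9}; fixed.
Sat(AF (idle ∨ req)) = {s3, s5, s7, s8, s9}
EG (AF (idle ∨ req)): greatest fixpoint, start Z0 = {s3, s5, s7, s8, s9}, keep only states in Sat with some successor in Z. Already a fixed point.
Sat(EG (AF (idle ∨ req))) = {s3, s5, s7, s8, s9}
Sat(EX (EG (AF (idle ∨ req)))) = {s : some successor in {s3, s5, s7, s8, s9}} = {s3, s5, s6, s7, s8, s9}

{s3, s5, s6, s7, s8, s9}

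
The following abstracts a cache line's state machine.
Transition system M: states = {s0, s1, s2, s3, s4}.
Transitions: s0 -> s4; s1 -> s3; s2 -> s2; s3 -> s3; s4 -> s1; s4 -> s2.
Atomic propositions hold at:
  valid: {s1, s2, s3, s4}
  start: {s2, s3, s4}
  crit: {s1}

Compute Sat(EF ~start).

Sat(~start) = {s0, s1}
EF ~start: least fixpoint, start Z0 = {s0, s1}, add states with some successor in Z. Z1 = {s0, s1, s4}; fixed.
Sat(EF ~start) = {s0, s1, s4}

{s0, s1, s4}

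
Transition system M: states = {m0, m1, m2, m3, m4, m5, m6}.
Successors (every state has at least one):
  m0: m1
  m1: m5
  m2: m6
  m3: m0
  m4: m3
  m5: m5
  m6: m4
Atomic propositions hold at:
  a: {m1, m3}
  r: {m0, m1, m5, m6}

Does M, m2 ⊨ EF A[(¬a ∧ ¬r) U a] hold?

Sat(¬a) = {m0, m2, m4, m5, m6}
Sat(¬r) = {m2, m3, m4}
Sat(¬a ∧ ¬r) = {m2, m4}
A[(¬a ∧ ¬r) U a]: least fixpoint, start Z0 = Sat(a) = {m1, m3}, add states in Sat(¬a ∧ ¬r) with every successor in Z. Z1 = {m1, m3, m4}; fixed.
Sat(A[(¬a ∧ ¬r) U a]) = {m1, m3, m4}
EF A[(¬a ∧ ¬r) U a]: least fixpoint, start Z0 = {m1, m3, m4}, add states with some successor in Z. Z1 = {m0, m1, m3, m4, m6}; Z2 = {m0, m1, m2, m3, m4, m6}; fixed.
Sat(EF A[(¬a ∧ ¬r) U a]) = {m0, m1, m2, m3, m4, m6}
m2 ∈ Sat(EF A[(¬a ∧ ¬r) U a]) = {m0, m1, m2, m3, m4, m6}, so the formula holds at m2.

Yes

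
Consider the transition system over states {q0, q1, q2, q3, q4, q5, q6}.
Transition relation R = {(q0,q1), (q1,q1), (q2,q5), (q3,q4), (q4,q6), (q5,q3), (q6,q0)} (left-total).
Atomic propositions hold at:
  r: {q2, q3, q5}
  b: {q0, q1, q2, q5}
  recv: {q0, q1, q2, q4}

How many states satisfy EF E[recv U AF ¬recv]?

5

Sat(¬recv) = {q3, q5, q6}
AF ¬recv: least fixpoint, start Z0 = {q3, q5, q6}, add states with every successor in Z. Z1 = {q2, q3, q4, q5, q6}; fixed.
Sat(AF ¬recv) = {q2, q3, q4, q5, q6}
E[recv U AF ¬recv]: least fixpoint, start Z0 = Sat(AF ¬recv) = {q2, q3, q4, q5, q6}, add states in Sat(recv) with some successor in Z. Already a fixed point.
Sat(E[recv U AF ¬recv]) = {q2, q3, q4, q5, q6}
EF E[recv U AF ¬recv]: least fixpoint, start Z0 = {q2, q3, q4, q5, q6}, add states with some successor in Z. Already a fixed point.
Sat(EF E[recv U AF ¬recv]) = {q2, q3, q4, q5, q6}
|Sat(EF E[recv U AF ¬recv])| = |{q2, q3, q4, q5, q6}| = 5.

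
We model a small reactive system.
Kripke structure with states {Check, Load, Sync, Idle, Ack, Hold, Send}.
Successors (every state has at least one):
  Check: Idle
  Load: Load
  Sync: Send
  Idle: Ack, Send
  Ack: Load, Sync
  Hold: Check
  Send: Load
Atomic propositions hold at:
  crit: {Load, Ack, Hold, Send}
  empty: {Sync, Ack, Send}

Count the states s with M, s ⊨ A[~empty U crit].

Sat(~empty) = {Check, Load, Idle, Hold}
A[~empty U crit]: least fixpoint, start Z0 = Sat(crit) = {Load, Ack, Hold, Send}, add states in Sat(~empty) with every successor in Z. Z1 = {Load, Idle, Ack, Hold, Send}; Z2 = {Check, Load, Idle, Ack, Hold, Send}; fixed.
Sat(A[~empty U crit]) = {Check, Load, Idle, Ack, Hold, Send}
|Sat(A[~empty U crit])| = |{Check, Load, Idle, Ack, Hold, Send}| = 6.

6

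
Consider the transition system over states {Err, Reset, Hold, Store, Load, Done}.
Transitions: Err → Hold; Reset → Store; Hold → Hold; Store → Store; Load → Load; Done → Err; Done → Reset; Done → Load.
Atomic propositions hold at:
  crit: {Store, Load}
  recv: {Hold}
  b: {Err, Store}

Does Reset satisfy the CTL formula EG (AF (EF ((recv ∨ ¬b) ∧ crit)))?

No

Sat(¬b) = {Reset, Hold, Load, Done}
Sat(recv ∨ ¬b) = {Reset, Hold, Load, Done}
Sat((recv ∨ ¬b) ∧ crit) = {Load}
EF ((recv ∨ ¬b) ∧ crit): least fixpoint, start Z0 = {Load}, add states with some successor in Z. Z1 = {Load, Done}; fixed.
Sat(EF ((recv ∨ ¬b) ∧ crit)) = {Load, Done}
AF (EF ((recv ∨ ¬b) ∧ crit)): least fixpoint, start Z0 = {Load, Done}, add states with every successor in Z. Already a fixed point.
Sat(AF (EF ((recv ∨ ¬b) ∧ crit))) = {Load, Done}
EG (AF (EF ((recv ∨ ¬b) ∧ crit))): greatest fixpoint, start Z0 = {Load, Done}, keep only states in Sat with some successor in Z. Already a fixed point.
Sat(EG (AF (EF ((recv ∨ ¬b) ∧ crit)))) = {Load, Done}
Reset ∉ Sat(EG (AF (EF ((recv ∨ ¬b) ∧ crit)))) = {Load, Done}, so the formula does not hold at Reset.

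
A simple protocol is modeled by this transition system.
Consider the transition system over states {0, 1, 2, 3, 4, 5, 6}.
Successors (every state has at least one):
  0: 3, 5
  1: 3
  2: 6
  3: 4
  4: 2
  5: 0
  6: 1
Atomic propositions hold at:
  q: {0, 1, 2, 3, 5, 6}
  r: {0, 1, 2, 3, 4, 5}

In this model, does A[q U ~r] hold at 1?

No

Sat(~r) = {6}
A[q U ~r]: least fixpoint, start Z0 = Sat(~r) = {6}, add states in Sat(q) with every successor in Z. Z1 = {2, 6}; fixed.
Sat(A[q U ~r]) = {2, 6}
1 ∉ Sat(A[q U ~r]) = {2, 6}, so the formula does not hold at 1.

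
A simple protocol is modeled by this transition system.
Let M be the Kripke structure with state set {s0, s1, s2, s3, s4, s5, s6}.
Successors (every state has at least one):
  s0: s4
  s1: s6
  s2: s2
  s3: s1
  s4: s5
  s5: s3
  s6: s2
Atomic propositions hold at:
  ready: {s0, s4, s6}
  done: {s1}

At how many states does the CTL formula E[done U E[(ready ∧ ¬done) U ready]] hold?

Sat(¬done) = {s0, s2, s3, s4, s5, s6}
Sat(ready ∧ ¬done) = {s0, s4, s6}
E[(ready ∧ ¬done) U ready]: least fixpoint, start Z0 = Sat(ready) = {s0, s4, s6}, add states in Sat(ready ∧ ¬done) with some successor in Z. Already a fixed point.
Sat(E[(ready ∧ ¬done) U ready]) = {s0, s4, s6}
E[done U E[(ready ∧ ¬done) U ready]]: least fixpoint, start Z0 = Sat(E[(ready ∧ ¬done) U ready]) = {s0, s4, s6}, add states in Sat(done) with some successor in Z. Z1 = {s0, s1, s4, s6}; fixed.
Sat(E[done U E[(ready ∧ ¬done) U ready]]) = {s0, s1, s4, s6}
|Sat(E[done U E[(ready ∧ ¬done) U ready]])| = |{s0, s1, s4, s6}| = 4.

4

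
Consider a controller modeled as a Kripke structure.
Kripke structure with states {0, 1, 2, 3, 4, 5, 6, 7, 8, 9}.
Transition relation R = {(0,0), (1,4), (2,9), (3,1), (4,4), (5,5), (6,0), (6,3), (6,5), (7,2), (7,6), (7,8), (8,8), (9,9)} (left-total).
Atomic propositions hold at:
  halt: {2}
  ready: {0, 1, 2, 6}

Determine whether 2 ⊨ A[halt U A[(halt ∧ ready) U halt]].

Sat(halt ∧ ready) = {2}
A[(halt ∧ ready) U halt]: least fixpoint, start Z0 = Sat(halt) = {2}, add states in Sat(halt ∧ ready) with every successor in Z. Already a fixed point.
Sat(A[(halt ∧ ready) U halt]) = {2}
A[halt U A[(halt ∧ ready) U halt]]: least fixpoint, start Z0 = Sat(A[(halt ∧ ready) U halt]) = {2}, add states in Sat(halt) with every successor in Z. Already a fixed point.
Sat(A[halt U A[(halt ∧ ready) U halt]]) = {2}
2 ∈ Sat(A[halt U A[(halt ∧ ready) U halt]]) = {2}, so the formula holds at 2.

Yes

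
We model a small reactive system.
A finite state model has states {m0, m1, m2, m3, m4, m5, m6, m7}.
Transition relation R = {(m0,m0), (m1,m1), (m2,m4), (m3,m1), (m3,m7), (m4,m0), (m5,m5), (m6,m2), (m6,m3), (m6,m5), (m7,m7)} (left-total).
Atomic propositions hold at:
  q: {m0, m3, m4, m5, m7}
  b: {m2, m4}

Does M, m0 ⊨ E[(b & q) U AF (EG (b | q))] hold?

Yes

Sat(b & q) = {m4}
Sat(b | q) = {m0, m2, m3, m4, m5, m7}
EG (b | q): greatest fixpoint, start Z0 = {m0, m2, m3, m4, m5, m7}, keep only states in Sat with some successor in Z. Already a fixed point.
Sat(EG (b | q)) = {m0, m2, m3, m4, m5, m7}
AF (EG (b | q)): least fixpoint, start Z0 = {m0, m2, m3, m4, m5, m7}, add states with every successor in Z. Z1 = {m0, m2, m3, m4, m5, m6, m7}; fixed.
Sat(AF (EG (b | q))) = {m0, m2, m3, m4, m5, m6, m7}
E[(b & q) U AF (EG (b | q))]: least fixpoint, start Z0 = Sat(AF (EG (b | q))) = {m0, m2, m3, m4, m5, m6, m7}, add states in Sat(b & q) with some successor in Z. Already a fixed point.
Sat(E[(b & q) U AF (EG (b | q))]) = {m0, m2, m3, m4, m5, m6, m7}
m0 ∈ Sat(E[(b & q) U AF (EG (b | q))]) = {m0, m2, m3, m4, m5, m6, m7}, so the formula holds at m0.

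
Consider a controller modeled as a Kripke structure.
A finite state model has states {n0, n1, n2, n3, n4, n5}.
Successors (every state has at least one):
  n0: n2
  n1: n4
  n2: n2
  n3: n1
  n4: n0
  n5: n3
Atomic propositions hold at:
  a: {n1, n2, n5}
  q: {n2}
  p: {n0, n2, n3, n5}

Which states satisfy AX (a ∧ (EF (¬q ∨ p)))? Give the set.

{n0, n2, n3}

Sat(¬q) = {n0, n1, n3, n4, n5}
Sat(¬q ∨ p) = {n0, n1, n2, n3, n4, n5}
EF (¬q ∨ p): least fixpoint, start Z0 = {n0, n1, n2, n3, n4, n5}, add states with some successor in Z. Already a fixed point.
Sat(EF (¬q ∨ p)) = {n0, n1, n2, n3, n4, n5}
Sat(a ∧ (EF (¬q ∨ p))) = {n1, n2, n5}
Sat(AX (a ∧ (EF (¬q ∨ p)))) = {s : every successor in {n1, n2, n5}} = {n0, n2, n3}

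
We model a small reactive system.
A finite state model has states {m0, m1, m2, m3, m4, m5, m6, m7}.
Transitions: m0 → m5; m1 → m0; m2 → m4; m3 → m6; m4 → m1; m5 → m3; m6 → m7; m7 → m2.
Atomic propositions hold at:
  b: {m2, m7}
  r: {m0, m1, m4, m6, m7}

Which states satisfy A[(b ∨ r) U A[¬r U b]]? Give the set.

{m2, m6, m7}

Sat(b ∨ r) = {m0, m1, m2, m4, m6, m7}
Sat(¬r) = {m2, m3, m5}
A[¬r U b]: least fixpoint, start Z0 = Sat(b) = {m2, m7}, add states in Sat(¬r) with every successor in Z. Already a fixed point.
Sat(A[¬r U b]) = {m2, m7}
A[(b ∨ r) U A[¬r U b]]: least fixpoint, start Z0 = Sat(A[¬r U b]) = {m2, m7}, add states in Sat(b ∨ r) with every successor in Z. Z1 = {m2, m6, m7}; fixed.
Sat(A[(b ∨ r) U A[¬r U b]]) = {m2, m6, m7}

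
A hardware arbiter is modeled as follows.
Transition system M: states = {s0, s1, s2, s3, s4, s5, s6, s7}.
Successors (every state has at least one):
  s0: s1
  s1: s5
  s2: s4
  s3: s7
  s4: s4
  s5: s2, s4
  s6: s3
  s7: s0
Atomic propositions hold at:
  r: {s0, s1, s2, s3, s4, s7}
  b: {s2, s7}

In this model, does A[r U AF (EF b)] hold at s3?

EF b: least fixpoint, start Z0 = {s2, s7}, add states with some successor in Z. Z1 = {s2, s3, s5, s7}; Z2 = {s1, s2, s3, s5, s6, s7}; Z3 = {s0, s1, s2, s3, s5, s6, s7}; fixed.
Sat(EF b) = {s0, s1, s2, s3, s5, s6, s7}
AF (EF b): least fixpoint, start Z0 = {s0, s1, s2, s3, s5, s6, s7}, add states with every successor in Z. Already a fixed point.
Sat(AF (EF b)) = {s0, s1, s2, s3, s5, s6, s7}
A[r U AF (EF b)]: least fixpoint, start Z0 = Sat(AF (EF b)) = {s0, s1, s2, s3, s5, s6, s7}, add states in Sat(r) with every successor in Z. Already a fixed point.
Sat(A[r U AF (EF b)]) = {s0, s1, s2, s3, s5, s6, s7}
s3 ∈ Sat(A[r U AF (EF b)]) = {s0, s1, s2, s3, s5, s6, s7}, so the formula holds at s3.

Yes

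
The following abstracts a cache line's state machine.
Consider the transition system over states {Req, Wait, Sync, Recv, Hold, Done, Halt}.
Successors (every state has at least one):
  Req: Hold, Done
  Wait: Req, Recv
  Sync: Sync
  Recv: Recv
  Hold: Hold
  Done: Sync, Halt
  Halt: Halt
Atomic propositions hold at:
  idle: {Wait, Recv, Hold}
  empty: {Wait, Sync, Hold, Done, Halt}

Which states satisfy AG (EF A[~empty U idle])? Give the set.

{Recv, Hold}

Sat(~empty) = {Req, Recv}
A[~empty U idle]: least fixpoint, start Z0 = Sat(idle) = {Wait, Recv, Hold}, add states in Sat(~empty) with every successor in Z. Already a fixed point.
Sat(A[~empty U idle]) = {Wait, Recv, Hold}
EF A[~empty U idle]: least fixpoint, start Z0 = {Wait, Recv, Hold}, add states with some successor in Z. Z1 = {Req, Wait, Recv, Hold}; fixed.
Sat(EF A[~empty U idle]) = {Req, Wait, Recv, Hold}
AG (EF A[~empty U idle]): greatest fixpoint, start Z0 = {Req, Wait, Recv, Hold}, keep only states in Sat with every successor in Z. Z1 = {Wait, Recv, Hold}; Z2 = {Recv, Hold}; fixed.
Sat(AG (EF A[~empty U idle])) = {Recv, Hold}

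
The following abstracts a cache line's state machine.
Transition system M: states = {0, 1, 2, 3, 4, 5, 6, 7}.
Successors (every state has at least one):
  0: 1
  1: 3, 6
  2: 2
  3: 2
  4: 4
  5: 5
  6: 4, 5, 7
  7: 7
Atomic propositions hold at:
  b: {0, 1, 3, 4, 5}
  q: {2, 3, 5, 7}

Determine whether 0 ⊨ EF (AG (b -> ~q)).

Sat(~q) = {0, 1, 4, 6}
Sat(b -> ~q) = {0, 1, 2, 4, 6, 7}
AG (b -> ~q): greatest fixpoint, start Z0 = {0, 1, 2, 4, 6, 7}, keep only states in Sat with every successor in Z. Z1 = {0, 2, 4, 7}; Z2 = {2, 4, 7}; fixed.
Sat(AG (b -> ~q)) = {2, 4, 7}
EF (AG (b -> ~q)): least fixpoint, start Z0 = {2, 4, 7}, add states with some successor in Z. Z1 = {2, 3, 4, 6, 7}; Z2 = {1, 2, 3, 4, 6, 7}; Z3 = {0, 1, 2, 3, 4, 6, 7}; fixed.
Sat(EF (AG (b -> ~q))) = {0, 1, 2, 3, 4, 6, 7}
0 ∈ Sat(EF (AG (b -> ~q))) = {0, 1, 2, 3, 4, 6, 7}, so the formula holds at 0.

Yes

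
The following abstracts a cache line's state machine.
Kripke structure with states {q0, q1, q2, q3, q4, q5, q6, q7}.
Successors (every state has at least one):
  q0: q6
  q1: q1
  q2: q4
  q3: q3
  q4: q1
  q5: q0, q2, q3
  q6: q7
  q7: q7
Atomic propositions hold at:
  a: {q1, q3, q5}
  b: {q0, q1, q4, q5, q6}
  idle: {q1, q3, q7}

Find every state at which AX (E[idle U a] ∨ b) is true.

{q0, q1, q2, q3, q4}

E[idle U a]: least fixpoint, start Z0 = Sat(a) = {q1, q3, q5}, add states in Sat(idle) with some successor in Z. Already a fixed point.
Sat(E[idle U a]) = {q1, q3, q5}
Sat(E[idle U a] ∨ b) = {q0, q1, q3, q4, q5, q6}
Sat(AX (E[idle U a] ∨ b)) = {s : every successor in {q0, q1, q3, q4, q5, q6}} = {q0, q1, q2, q3, q4}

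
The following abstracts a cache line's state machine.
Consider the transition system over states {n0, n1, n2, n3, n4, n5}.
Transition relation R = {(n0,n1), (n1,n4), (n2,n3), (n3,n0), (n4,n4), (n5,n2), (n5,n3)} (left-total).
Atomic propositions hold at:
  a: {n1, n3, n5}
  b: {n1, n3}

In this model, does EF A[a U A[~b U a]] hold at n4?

No

Sat(~b) = {n0, n2, n4, n5}
A[~b U a]: least fixpoint, start Z0 = Sat(a) = {n1, n3, n5}, add states in Sat(~b) with every successor in Z. Z1 = {n0, n1, n2, n3, n5}; fixed.
Sat(A[~b U a]) = {n0, n1, n2, n3, n5}
A[a U A[~b U a]]: least fixpoint, start Z0 = Sat(A[~b U a]) = {n0, n1, n2, n3, n5}, add states in Sat(a) with every successor in Z. Already a fixed point.
Sat(A[a U A[~b U a]]) = {n0, n1, n2, n3, n5}
EF A[a U A[~b U a]]: least fixpoint, start Z0 = {n0, n1, n2, n3, n5}, add states with some successor in Z. Already a fixed point.
Sat(EF A[a U A[~b U a]]) = {n0, n1, n2, n3, n5}
n4 ∉ Sat(EF A[a U A[~b U a]]) = {n0, n1, n2, n3, n5}, so the formula does not hold at n4.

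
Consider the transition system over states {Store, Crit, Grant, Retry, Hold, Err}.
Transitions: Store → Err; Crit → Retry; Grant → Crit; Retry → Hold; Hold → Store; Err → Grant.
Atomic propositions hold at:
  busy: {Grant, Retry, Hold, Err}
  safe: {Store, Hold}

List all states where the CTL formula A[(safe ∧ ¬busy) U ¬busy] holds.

{Store, Crit}

Sat(¬busy) = {Store, Crit}
Sat(safe ∧ ¬busy) = {Store}
A[(safe ∧ ¬busy) U ¬busy]: least fixpoint, start Z0 = Sat(¬busy) = {Store, Crit}, add states in Sat(safe ∧ ¬busy) with every successor in Z. Already a fixed point.
Sat(A[(safe ∧ ¬busy) U ¬busy]) = {Store, Crit}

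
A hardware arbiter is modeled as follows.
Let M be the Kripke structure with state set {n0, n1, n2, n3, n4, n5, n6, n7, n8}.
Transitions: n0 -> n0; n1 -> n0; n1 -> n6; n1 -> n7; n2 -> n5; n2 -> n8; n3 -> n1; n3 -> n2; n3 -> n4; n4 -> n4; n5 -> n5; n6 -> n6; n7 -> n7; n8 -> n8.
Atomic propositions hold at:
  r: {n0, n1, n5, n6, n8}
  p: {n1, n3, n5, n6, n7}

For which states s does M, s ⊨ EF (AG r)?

AG r: greatest fixpoint, start Z0 = {n0, n1, n5, n6, n8}, keep only states in Sat with every successor in Z. Z1 = {n0, n5, n6, n8}; fixed.
Sat(AG r) = {n0, n5, n6, n8}
EF (AG r): least fixpoint, start Z0 = {n0, n5, n6, n8}, add states with some successor in Z. Z1 = {n0, n1, n2, n5, n6, n8}; Z2 = {n0, n1, n2, n3, n5, n6, n8}; fixed.
Sat(EF (AG r)) = {n0, n1, n2, n3, n5, n6, n8}

{n0, n1, n2, n3, n5, n6, n8}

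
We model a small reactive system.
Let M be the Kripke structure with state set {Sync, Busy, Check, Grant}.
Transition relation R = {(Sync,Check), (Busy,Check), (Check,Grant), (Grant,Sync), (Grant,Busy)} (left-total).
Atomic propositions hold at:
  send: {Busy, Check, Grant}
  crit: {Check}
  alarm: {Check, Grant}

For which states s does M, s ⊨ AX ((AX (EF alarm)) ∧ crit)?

EF alarm: least fixpoint, start Z0 = {Check, Grant}, add states with some successor in Z. Z1 = {Sync, Busy, Check, Grant}; fixed.
Sat(EF alarm) = {Sync, Busy, Check, Grant}
Sat(AX (EF alarm)) = {s : every successor in {Sync, Busy, Check, Grant}} = {Sync, Busy, Check, Grant}
Sat((AX (EF alarm)) ∧ crit) = {Check}
Sat(AX ((AX (EF alarm)) ∧ crit)) = {s : every successor in {Check}} = {Sync, Busy}

{Sync, Busy}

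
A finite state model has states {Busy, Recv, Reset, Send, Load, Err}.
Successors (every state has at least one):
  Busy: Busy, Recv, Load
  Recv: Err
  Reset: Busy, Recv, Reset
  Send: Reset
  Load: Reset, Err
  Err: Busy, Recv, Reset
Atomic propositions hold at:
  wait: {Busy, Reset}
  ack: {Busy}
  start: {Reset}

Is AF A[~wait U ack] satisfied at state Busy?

Sat(~wait) = {Recv, Send, Load, Err}
A[~wait U ack]: least fixpoint, start Z0 = Sat(ack) = {Busy}, add states in Sat(~wait) with every successor in Z. Already a fixed point.
Sat(A[~wait U ack]) = {Busy}
AF A[~wait U ack]: least fixpoint, start Z0 = {Busy}, add states with every successor in Z. Already a fixed point.
Sat(AF A[~wait U ack]) = {Busy}
Busy ∈ Sat(AF A[~wait U ack]) = {Busy}, so the formula holds at Busy.

Yes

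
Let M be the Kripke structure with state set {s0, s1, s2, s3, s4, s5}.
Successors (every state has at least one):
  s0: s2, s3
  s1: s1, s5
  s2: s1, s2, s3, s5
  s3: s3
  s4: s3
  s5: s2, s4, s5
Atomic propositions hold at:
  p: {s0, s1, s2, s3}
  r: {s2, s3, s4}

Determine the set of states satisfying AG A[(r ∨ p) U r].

{s3, s4}

Sat(r ∨ p) = {s0, s1, s2, s3, s4}
A[(r ∨ p) U r]: least fixpoint, start Z0 = Sat(r) = {s2, s3, s4}, add states in Sat(r ∨ p) with every successor in Z. Z1 = {s0, s2, s3, s4}; fixed.
Sat(A[(r ∨ p) U r]) = {s0, s2, s3, s4}
AG A[(r ∨ p) U r]: greatest fixpoint, start Z0 = {s0, s2, s3, s4}, keep only states in Sat with every successor in Z. Z1 = {s0, s3, s4}; Z2 = {s3, s4}; fixed.
Sat(AG A[(r ∨ p) U r]) = {s3, s4}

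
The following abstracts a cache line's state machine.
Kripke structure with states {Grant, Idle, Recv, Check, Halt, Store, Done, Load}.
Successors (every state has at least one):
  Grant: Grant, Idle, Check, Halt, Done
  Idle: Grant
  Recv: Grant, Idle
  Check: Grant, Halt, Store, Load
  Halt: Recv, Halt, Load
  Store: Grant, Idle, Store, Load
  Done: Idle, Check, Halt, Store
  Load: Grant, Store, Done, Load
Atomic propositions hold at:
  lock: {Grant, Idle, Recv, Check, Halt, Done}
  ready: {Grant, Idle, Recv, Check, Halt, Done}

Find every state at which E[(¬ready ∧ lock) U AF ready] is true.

Sat(¬ready) = {Store, Load}
Sat(¬ready ∧ lock) = ∅
AF ready: least fixpoint, start Z0 = {Grant, Idle, Recv, Check, Halt, Done}, add states with every successor in Z. Already a fixed point.
Sat(AF ready) = {Grant, Idle, Recv, Check, Halt, Done}
E[(¬ready ∧ lock) U AF ready]: least fixpoint, start Z0 = Sat(AF ready) = {Grant, Idle, Recv, Check, Halt, Done}, add states in Sat(¬ready ∧ lock) with some successor in Z. Already a fixed point.
Sat(E[(¬ready ∧ lock) U AF ready]) = {Grant, Idle, Recv, Check, Halt, Done}

{Grant, Idle, Recv, Check, Halt, Done}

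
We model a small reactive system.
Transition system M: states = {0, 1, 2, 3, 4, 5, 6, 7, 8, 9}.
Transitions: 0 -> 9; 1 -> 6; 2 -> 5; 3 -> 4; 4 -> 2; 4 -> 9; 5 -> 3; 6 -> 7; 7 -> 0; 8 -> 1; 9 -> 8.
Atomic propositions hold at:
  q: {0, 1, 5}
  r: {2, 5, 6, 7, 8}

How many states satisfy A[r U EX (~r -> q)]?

7

Sat(~r) = {0, 1, 3, 4, 9}
Sat(~r -> q) = {0, 1, 2, 5, 6, 7, 8}
Sat(EX (~r -> q)) = {s : some successor in {0, 1, 2, 5, 6, 7, 8}} = {1, 2, 4, 6, 7, 8, 9}
A[r U EX (~r -> q)]: least fixpoint, start Z0 = Sat(EX (~r -> q)) = {1, 2, 4, 6, 7, 8, 9}, add states in Sat(r) with every successor in Z. Already a fixed point.
Sat(A[r U EX (~r -> q)]) = {1, 2, 4, 6, 7, 8, 9}
|Sat(A[r U EX (~r -> q)])| = |{1, 2, 4, 6, 7, 8, 9}| = 7.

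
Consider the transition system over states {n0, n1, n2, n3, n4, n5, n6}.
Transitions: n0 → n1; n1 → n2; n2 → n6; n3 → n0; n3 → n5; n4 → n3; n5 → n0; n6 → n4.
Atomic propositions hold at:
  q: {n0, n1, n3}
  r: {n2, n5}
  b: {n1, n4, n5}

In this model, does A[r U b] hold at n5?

Yes

A[r U b]: least fixpoint, start Z0 = Sat(b) = {n1, n4, n5}, add states in Sat(r) with every successor in Z. Already a fixed point.
Sat(A[r U b]) = {n1, n4, n5}
n5 ∈ Sat(A[r U b]) = {n1, n4, n5}, so the formula holds at n5.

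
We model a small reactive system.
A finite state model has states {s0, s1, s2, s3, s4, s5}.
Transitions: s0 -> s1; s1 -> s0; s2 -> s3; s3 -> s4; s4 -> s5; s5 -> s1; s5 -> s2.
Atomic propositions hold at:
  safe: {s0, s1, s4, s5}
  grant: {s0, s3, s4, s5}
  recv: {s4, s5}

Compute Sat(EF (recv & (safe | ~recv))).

Sat(~recv) = {s0, s1, s2, s3}
Sat(safe | ~recv) = {s0, s1, s2, s3, s4, s5}
Sat(recv & (safe | ~recv)) = {s4, s5}
EF (recv & (safe | ~recv)): least fixpoint, start Z0 = {s4, s5}, add states with some successor in Z. Z1 = {s3, s4, s5}; Z2 = {s2, s3, s4, s5}; fixed.
Sat(EF (recv & (safe | ~recv))) = {s2, s3, s4, s5}

{s2, s3, s4, s5}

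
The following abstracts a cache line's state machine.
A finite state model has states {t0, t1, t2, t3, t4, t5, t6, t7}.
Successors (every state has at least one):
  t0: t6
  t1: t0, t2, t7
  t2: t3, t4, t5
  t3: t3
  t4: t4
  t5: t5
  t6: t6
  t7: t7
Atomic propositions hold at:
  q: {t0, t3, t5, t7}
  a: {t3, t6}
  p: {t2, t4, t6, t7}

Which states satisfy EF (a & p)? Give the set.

Sat(a & p) = {t6}
EF (a & p): least fixpoint, start Z0 = {t6}, add states with some successor in Z. Z1 = {t0, t6}; Z2 = {t0, t1, t6}; fixed.
Sat(EF (a & p)) = {t0, t1, t6}

{t0, t1, t6}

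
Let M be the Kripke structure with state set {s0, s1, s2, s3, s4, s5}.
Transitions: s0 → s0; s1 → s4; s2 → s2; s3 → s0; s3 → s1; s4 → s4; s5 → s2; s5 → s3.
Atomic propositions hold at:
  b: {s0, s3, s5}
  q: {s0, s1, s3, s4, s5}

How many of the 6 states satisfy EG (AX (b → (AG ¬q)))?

3

Sat(¬q) = {s2}
AG ¬q: greatest fixpoint, start Z0 = {s2}, keep only states in Sat with every successor in Z. Already a fixed point.
Sat(AG ¬q) = {s2}
Sat(b → (AG ¬q)) = {s1, s2, s4}
Sat(AX (b → (AG ¬q))) = {s : every successor in {s1, s2, s4}} = {s1, s2, s4}
EG (AX (b → (AG ¬q))): greatest fixpoint, start Z0 = {s1, s2, s4}, keep only states in Sat with some successor in Z. Already a fixed point.
Sat(EG (AX (b → (AG ¬q)))) = {s1, s2, s4}
|Sat(EG (AX (b → (AG ¬q))))| = |{s1, s2, s4}| = 3.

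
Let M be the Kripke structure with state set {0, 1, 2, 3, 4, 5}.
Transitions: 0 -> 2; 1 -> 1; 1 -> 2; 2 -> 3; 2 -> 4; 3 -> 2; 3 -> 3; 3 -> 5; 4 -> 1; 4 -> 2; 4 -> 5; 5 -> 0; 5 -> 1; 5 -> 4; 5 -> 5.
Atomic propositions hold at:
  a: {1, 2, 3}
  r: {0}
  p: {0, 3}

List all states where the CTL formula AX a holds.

{0, 1}

Sat(AX a) = {s : every successor in {1, 2, 3}} = {0, 1}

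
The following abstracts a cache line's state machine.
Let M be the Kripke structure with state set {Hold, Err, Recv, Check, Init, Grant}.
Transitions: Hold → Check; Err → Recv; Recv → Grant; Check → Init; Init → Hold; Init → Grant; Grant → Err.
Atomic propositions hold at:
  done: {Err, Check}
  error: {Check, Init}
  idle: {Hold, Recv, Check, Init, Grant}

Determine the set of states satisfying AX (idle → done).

{Hold, Grant}

Sat(idle → done) = {Err, Check}
Sat(AX (idle → done)) = {s : every successor in {Err, Check}} = {Hold, Grant}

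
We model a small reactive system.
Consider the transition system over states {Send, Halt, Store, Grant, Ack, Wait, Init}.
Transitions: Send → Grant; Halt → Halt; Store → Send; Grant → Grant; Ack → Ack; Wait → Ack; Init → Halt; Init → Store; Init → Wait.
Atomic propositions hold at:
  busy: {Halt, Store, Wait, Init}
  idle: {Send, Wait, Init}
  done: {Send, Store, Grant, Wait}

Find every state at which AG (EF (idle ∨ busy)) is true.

{Halt}

Sat(idle ∨ busy) = {Send, Halt, Store, Wait, Init}
EF (idle ∨ busy): least fixpoint, start Z0 = {Send, Halt, Store, Wait, Init}, add states with some successor in Z. Already a fixed point.
Sat(EF (idle ∨ busy)) = {Send, Halt, Store, Wait, Init}
AG (EF (idle ∨ busy)): greatest fixpoint, start Z0 = {Send, Halt, Store, Wait, Init}, keep only states in Sat with every successor in Z. Z1 = {Halt, Store, Init}; Z2 = {Halt}; fixed.
Sat(AG (EF (idle ∨ busy))) = {Halt}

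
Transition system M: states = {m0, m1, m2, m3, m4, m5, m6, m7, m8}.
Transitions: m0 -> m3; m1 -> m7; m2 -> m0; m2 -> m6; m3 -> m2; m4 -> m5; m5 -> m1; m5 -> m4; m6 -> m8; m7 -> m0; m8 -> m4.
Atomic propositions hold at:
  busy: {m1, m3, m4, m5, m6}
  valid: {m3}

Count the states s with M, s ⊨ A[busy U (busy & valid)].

Sat(busy & valid) = {m3}
A[busy U (busy & valid)]: least fixpoint, start Z0 = Sat((busy & valid)) = {m3}, add states in Sat(busy) with every successor in Z. Already a fixed point.
Sat(A[busy U (busy & valid)]) = {m3}
|Sat(A[busy U (busy & valid)])| = |{m3}| = 1.

1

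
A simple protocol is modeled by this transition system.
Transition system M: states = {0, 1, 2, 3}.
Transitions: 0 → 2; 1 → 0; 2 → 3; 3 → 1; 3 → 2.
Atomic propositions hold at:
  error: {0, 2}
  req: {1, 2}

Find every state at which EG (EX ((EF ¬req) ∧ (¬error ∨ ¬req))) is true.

Sat(¬req) = {0, 3}
EF ¬req: least fixpoint, start Z0 = {0, 3}, add states with some successor in Z. Z1 = {0, 1, 2, 3}; fixed.
Sat(EF ¬req) = {0, 1, 2, 3}
Sat(¬error) = {1, 3}
Sat(¬error ∨ ¬req) = {0, 1, 3}
Sat((EF ¬req) ∧ (¬error ∨ ¬req)) = {0, 1, 3}
Sat(EX ((EF ¬req) ∧ (¬error ∨ ¬req))) = {s : some successor in {0, 1, 3}} = {1, 2, 3}
EG (EX ((EF ¬req) ∧ (¬error ∨ ¬req))): greatest fixpoint, start Z0 = {1, 2, 3}, keep only states in Sat with some successor in Z. Z1 = {2, 3}; fixed.
Sat(EG (EX ((EF ¬req) ∧ (¬error ∨ ¬req)))) = {2, 3}

{2, 3}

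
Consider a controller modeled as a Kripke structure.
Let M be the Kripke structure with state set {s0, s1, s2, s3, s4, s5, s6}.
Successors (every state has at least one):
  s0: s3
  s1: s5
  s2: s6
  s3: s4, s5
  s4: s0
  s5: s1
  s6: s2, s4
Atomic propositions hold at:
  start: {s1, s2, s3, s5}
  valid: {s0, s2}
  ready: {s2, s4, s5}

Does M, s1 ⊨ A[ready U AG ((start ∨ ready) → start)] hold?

Yes

Sat(start ∨ ready) = {s1, s2, s3, s4, s5}
Sat((start ∨ ready) → start) = {s0, s1, s2, s3, s5, s6}
AG ((start ∨ ready) → start): greatest fixpoint, start Z0 = {s0, s1, s2, s3, s5, s6}, keep only states in Sat with every successor in Z. Z1 = {s0, s1, s2, s5}; Z2 = {s1, s5}; fixed.
Sat(AG ((start ∨ ready) → start)) = {s1, s5}
A[ready U AG ((start ∨ ready) → start)]: least fixpoint, start Z0 = Sat(AG ((start ∨ ready) → start)) = {s1, s5}, add states in Sat(ready) with every successor in Z. Already a fixed point.
Sat(A[ready U AG ((start ∨ ready) → start)]) = {s1, s5}
s1 ∈ Sat(A[ready U AG ((start ∨ ready) → start)]) = {s1, s5}, so the formula holds at s1.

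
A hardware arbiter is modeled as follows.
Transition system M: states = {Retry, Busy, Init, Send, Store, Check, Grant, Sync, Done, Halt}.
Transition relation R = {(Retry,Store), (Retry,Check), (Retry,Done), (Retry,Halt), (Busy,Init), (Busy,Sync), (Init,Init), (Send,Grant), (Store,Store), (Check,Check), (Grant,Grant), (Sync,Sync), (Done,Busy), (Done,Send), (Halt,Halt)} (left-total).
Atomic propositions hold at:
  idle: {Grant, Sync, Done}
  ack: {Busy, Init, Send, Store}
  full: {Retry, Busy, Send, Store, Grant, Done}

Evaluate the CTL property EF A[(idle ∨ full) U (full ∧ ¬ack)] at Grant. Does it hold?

Sat(idle ∨ full) = {Retry, Busy, Send, Store, Grant, Sync, Done}
Sat(¬ack) = {Retry, Check, Grant, Sync, Done, Halt}
Sat(full ∧ ¬ack) = {Retry, Grant, Done}
A[(idle ∨ full) U (full ∧ ¬ack)]: least fixpoint, start Z0 = Sat((full ∧ ¬ack)) = {Retry, Grant, Done}, add states in Sat(idle ∨ full) with every successor in Z. Z1 = {Retry, Send, Grant, Done}; fixed.
Sat(A[(idle ∨ full) U (full ∧ ¬ack)]) = {Retry, Send, Grant, Done}
EF A[(idle ∨ full) U (full ∧ ¬ack)]: least fixpoint, start Z0 = {Retry, Send, Grant, Done}, add states with some successor in Z. Already a fixed point.
Sat(EF A[(idle ∨ full) U (full ∧ ¬ack)]) = {Retry, Send, Grant, Done}
Grant ∈ Sat(EF A[(idle ∨ full) U (full ∧ ¬ack)]) = {Retry, Send, Grant, Done}, so the formula holds at Grant.

Yes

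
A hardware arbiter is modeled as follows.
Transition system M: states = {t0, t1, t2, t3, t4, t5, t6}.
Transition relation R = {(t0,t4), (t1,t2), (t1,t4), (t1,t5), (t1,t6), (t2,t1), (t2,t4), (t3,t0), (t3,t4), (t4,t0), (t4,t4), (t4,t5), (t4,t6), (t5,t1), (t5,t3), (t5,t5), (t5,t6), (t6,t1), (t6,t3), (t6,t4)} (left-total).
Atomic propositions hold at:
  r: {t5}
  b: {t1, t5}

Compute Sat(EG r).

{t5}

EG r: greatest fixpoint, start Z0 = {t5}, keep only states in Sat with some successor in Z. Already a fixed point.
Sat(EG r) = {t5}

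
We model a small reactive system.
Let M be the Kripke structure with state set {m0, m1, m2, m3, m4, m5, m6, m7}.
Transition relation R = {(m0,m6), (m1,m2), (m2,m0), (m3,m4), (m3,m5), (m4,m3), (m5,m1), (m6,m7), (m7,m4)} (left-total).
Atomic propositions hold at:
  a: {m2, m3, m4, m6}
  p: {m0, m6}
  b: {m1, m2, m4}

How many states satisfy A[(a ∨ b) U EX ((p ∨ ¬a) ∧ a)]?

3

Sat(a ∨ b) = {m1, m2, m3, m4, m6}
Sat(¬a) = {m0, m1, m5, m7}
Sat(p ∨ ¬a) = {m0, m1, m5, m6, m7}
Sat((p ∨ ¬a) ∧ a) = {m6}
Sat(EX ((p ∨ ¬a) ∧ a)) = {s : some successor in {m6}} = {m0}
A[(a ∨ b) U EX ((p ∨ ¬a) ∧ a)]: least fixpoint, start Z0 = Sat(EX ((p ∨ ¬a) ∧ a)) = {m0}, add states in Sat(a ∨ b) with every successor in Z. Z1 = {m0, m2}; Z2 = {m0, m1, m2}; fixed.
Sat(A[(a ∨ b) U EX ((p ∨ ¬a) ∧ a)]) = {m0, m1, m2}
|Sat(A[(a ∨ b) U EX ((p ∨ ¬a) ∧ a)])| = |{m0, m1, m2}| = 3.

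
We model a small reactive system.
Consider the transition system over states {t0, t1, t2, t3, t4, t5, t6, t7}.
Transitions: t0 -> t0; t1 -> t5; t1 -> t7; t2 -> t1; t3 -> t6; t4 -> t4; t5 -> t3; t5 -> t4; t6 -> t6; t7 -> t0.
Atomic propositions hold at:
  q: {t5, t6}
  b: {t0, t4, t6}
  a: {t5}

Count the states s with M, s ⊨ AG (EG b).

3

EG b: greatest fixpoint, start Z0 = {t0, t4, t6}, keep only states in Sat with some successor in Z. Already a fixed point.
Sat(EG b) = {t0, t4, t6}
AG (EG b): greatest fixpoint, start Z0 = {t0, t4, t6}, keep only states in Sat with every successor in Z. Already a fixed point.
Sat(AG (EG b)) = {t0, t4, t6}
|Sat(AG (EG b))| = |{t0, t4, t6}| = 3.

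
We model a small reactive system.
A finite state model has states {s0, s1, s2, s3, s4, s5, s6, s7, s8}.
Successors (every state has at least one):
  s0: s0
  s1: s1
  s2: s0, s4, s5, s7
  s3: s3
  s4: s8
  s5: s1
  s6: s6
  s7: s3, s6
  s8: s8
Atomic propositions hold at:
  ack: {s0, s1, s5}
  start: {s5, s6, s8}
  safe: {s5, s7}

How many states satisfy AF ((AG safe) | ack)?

3

AG safe: greatest fixpoint, start Z0 = {s5, s7}, keep only states in Sat with every successor in Z. Z1 = ∅; fixed.
Sat(AG safe) = ∅
Sat((AG safe) | ack) = {s0, s1, s5}
AF ((AG safe) | ack): least fixpoint, start Z0 = {s0, s1, s5}, add states with every successor in Z. Already a fixed point.
Sat(AF ((AG safe) | ack)) = {s0, s1, s5}
|Sat(AF ((AG safe) | ack))| = |{s0, s1, s5}| = 3.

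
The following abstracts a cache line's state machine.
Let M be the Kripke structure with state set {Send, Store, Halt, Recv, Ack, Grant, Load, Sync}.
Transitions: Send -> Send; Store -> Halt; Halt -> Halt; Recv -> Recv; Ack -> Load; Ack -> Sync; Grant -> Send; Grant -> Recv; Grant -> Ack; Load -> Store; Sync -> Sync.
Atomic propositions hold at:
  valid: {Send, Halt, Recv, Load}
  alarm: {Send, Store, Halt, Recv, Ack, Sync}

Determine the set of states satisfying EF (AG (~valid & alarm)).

Sat(~valid) = {Store, Ack, Grant, Sync}
Sat(~valid & alarm) = {Store, Ack, Sync}
AG (~valid & alarm): greatest fixpoint, start Z0 = {Store, Ack, Sync}, keep only states in Sat with every successor in Z. Z1 = {Sync}; fixed.
Sat(AG (~valid & alarm)) = {Sync}
EF (AG (~valid & alarm)): least fixpoint, start Z0 = {Sync}, add states with some successor in Z. Z1 = {Ack, Sync}; Z2 = {Ack, Grant, Sync}; fixed.
Sat(EF (AG (~valid & alarm))) = {Ack, Grant, Sync}

{Ack, Grant, Sync}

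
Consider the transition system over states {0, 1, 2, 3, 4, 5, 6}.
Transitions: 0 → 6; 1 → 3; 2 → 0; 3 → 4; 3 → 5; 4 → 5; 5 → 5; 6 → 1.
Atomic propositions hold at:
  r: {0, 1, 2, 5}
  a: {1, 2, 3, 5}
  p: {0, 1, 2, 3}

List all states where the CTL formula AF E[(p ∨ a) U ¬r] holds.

Sat(p ∨ a) = {0, 1, 2, 3, 5}
Sat(¬r) = {3, 4, 6}
E[(p ∨ a) U ¬r]: least fixpoint, start Z0 = Sat(¬r) = {3, 4, 6}, add states in Sat(p ∨ a) with some successor in Z. Z1 = {0, 1, 3, 4, 6}; Z2 = {0, 1, 2, 3, 4, 6}; fixed.
Sat(E[(p ∨ a) U ¬r]) = {0, 1, 2, 3, 4, 6}
AF E[(p ∨ a) U ¬r]: least fixpoint, start Z0 = {0, 1, 2, 3, 4, 6}, add states with every successor in Z. Already a fixed point.
Sat(AF E[(p ∨ a) U ¬r]) = {0, 1, 2, 3, 4, 6}

{0, 1, 2, 3, 4, 6}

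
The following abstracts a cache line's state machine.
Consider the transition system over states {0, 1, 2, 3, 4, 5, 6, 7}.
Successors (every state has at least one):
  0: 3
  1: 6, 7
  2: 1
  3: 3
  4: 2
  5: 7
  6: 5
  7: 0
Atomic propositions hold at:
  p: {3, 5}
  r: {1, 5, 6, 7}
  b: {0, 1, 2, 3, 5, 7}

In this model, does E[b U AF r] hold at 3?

AF r: least fixpoint, start Z0 = {1, 5, 6, 7}, add states with every successor in Z. Z1 = {1, 2, 5, 6, 7}; Z2 = {1, 2, 4, 5, 6, 7}; fixed.
Sat(AF r) = {1, 2, 4, 5, 6, 7}
E[b U AF r]: least fixpoint, start Z0 = Sat(AF r) = {1, 2, 4, 5, 6, 7}, add states in Sat(b) with some successor in Z. Already a fixed point.
Sat(E[b U AF r]) = {1, 2, 4, 5, 6, 7}
3 ∉ Sat(E[b U AF r]) = {1, 2, 4, 5, 6, 7}, so the formula does not hold at 3.

No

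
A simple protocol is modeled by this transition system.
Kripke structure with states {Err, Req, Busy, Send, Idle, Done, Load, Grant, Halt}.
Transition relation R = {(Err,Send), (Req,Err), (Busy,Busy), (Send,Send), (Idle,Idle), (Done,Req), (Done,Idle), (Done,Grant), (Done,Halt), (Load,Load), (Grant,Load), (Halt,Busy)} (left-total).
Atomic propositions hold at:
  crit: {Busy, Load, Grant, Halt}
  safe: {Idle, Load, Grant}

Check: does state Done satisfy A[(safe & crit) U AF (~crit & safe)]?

Sat(safe & crit) = {Load, Grant}
Sat(~crit) = {Err, Req, Send, Idle, Done}
Sat(~crit & safe) = {Idle}
AF (~crit & safe): least fixpoint, start Z0 = {Idle}, add states with every successor in Z. Already a fixed point.
Sat(AF (~crit & safe)) = {Idle}
A[(safe & crit) U AF (~crit & safe)]: least fixpoint, start Z0 = Sat(AF (~crit & safe)) = {Idle}, add states in Sat(safe & crit) with every successor in Z. Already a fixed point.
Sat(A[(safe & crit) U AF (~crit & safe)]) = {Idle}
Done ∉ Sat(A[(safe & crit) U AF (~crit & safe)]) = {Idle}, so the formula does not hold at Done.

No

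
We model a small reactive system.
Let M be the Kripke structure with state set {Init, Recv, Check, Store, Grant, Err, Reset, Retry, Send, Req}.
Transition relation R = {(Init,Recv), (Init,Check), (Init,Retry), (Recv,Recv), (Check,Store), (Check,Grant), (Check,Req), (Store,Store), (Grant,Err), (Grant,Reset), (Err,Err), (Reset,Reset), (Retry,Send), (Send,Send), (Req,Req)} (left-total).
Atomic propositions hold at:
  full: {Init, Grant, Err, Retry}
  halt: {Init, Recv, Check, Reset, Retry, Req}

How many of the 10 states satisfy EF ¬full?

Sat(¬full) = {Recv, Check, Store, Reset, Send, Req}
EF ¬full: least fixpoint, start Z0 = {Recv, Check, Store, Reset, Send, Req}, add states with some successor in Z. Z1 = {Init, Recv, Check, Store, Grant, Reset, Retry, Send, Req}; fixed.
Sat(EF ¬full) = {Init, Recv, Check, Store, Grant, Reset, Retry, Send, Req}
|Sat(EF ¬full)| = |{Init, Recv, Check, Store, Grant, Reset, Retry, Send, Req}| = 9.

9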